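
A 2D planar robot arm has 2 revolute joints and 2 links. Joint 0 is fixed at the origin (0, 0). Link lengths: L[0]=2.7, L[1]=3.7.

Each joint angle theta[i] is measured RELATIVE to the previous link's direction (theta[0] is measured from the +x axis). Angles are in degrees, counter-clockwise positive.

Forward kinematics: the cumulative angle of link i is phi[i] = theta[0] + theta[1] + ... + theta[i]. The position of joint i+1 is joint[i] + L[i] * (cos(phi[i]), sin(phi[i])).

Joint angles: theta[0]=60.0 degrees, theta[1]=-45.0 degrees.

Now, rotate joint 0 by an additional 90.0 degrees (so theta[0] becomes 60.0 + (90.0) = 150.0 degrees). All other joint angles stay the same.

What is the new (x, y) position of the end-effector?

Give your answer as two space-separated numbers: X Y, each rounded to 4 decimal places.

joint[0] = (0.0000, 0.0000)  (base)
link 0: phi[0] = 150 = 150 deg
  cos(150 deg) = -0.8660, sin(150 deg) = 0.5000
  joint[1] = (0.0000, 0.0000) + 2.7 * (-0.8660, 0.5000) = (0.0000 + -2.3383, 0.0000 + 1.3500) = (-2.3383, 1.3500)
link 1: phi[1] = 150 + -45 = 105 deg
  cos(105 deg) = -0.2588, sin(105 deg) = 0.9659
  joint[2] = (-2.3383, 1.3500) + 3.7 * (-0.2588, 0.9659) = (-2.3383 + -0.9576, 1.3500 + 3.5739) = (-3.2959, 4.9239)
End effector: (-3.2959, 4.9239)

Answer: -3.2959 4.9239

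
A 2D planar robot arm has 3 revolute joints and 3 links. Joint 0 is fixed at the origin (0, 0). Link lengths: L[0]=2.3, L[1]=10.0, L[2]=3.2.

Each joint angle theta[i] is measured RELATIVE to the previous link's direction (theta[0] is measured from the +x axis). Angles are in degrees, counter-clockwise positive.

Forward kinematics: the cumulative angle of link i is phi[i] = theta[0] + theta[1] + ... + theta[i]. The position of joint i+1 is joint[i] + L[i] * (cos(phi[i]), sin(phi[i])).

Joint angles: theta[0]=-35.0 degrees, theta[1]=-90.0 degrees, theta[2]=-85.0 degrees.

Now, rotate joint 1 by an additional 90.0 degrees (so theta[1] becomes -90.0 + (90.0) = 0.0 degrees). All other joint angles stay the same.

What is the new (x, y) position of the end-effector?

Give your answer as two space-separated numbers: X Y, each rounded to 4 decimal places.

Answer: 8.4756 -9.8263

Derivation:
joint[0] = (0.0000, 0.0000)  (base)
link 0: phi[0] = -35 = -35 deg
  cos(-35 deg) = 0.8192, sin(-35 deg) = -0.5736
  joint[1] = (0.0000, 0.0000) + 2.3 * (0.8192, -0.5736) = (0.0000 + 1.8840, 0.0000 + -1.3192) = (1.8840, -1.3192)
link 1: phi[1] = -35 + 0 = -35 deg
  cos(-35 deg) = 0.8192, sin(-35 deg) = -0.5736
  joint[2] = (1.8840, -1.3192) + 10 * (0.8192, -0.5736) = (1.8840 + 8.1915, -1.3192 + -5.7358) = (10.0756, -7.0550)
link 2: phi[2] = -35 + 0 + -85 = -120 deg
  cos(-120 deg) = -0.5000, sin(-120 deg) = -0.8660
  joint[3] = (10.0756, -7.0550) + 3.2 * (-0.5000, -0.8660) = (10.0756 + -1.6000, -7.0550 + -2.7713) = (8.4756, -9.8263)
End effector: (8.4756, -9.8263)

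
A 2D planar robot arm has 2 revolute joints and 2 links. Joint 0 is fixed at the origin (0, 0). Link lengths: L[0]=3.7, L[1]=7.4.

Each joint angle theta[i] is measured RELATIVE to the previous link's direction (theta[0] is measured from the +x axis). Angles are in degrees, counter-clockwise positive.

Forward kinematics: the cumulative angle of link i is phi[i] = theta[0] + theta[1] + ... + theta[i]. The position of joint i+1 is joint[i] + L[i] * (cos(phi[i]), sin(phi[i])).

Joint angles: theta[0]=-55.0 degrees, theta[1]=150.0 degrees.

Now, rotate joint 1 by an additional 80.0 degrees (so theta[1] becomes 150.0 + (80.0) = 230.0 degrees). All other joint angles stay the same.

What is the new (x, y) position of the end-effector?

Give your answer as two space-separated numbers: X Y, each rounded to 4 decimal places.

Answer: -5.2496 -2.3859

Derivation:
joint[0] = (0.0000, 0.0000)  (base)
link 0: phi[0] = -55 = -55 deg
  cos(-55 deg) = 0.5736, sin(-55 deg) = -0.8192
  joint[1] = (0.0000, 0.0000) + 3.7 * (0.5736, -0.8192) = (0.0000 + 2.1222, 0.0000 + -3.0309) = (2.1222, -3.0309)
link 1: phi[1] = -55 + 230 = 175 deg
  cos(175 deg) = -0.9962, sin(175 deg) = 0.0872
  joint[2] = (2.1222, -3.0309) + 7.4 * (-0.9962, 0.0872) = (2.1222 + -7.3718, -3.0309 + 0.6450) = (-5.2496, -2.3859)
End effector: (-5.2496, -2.3859)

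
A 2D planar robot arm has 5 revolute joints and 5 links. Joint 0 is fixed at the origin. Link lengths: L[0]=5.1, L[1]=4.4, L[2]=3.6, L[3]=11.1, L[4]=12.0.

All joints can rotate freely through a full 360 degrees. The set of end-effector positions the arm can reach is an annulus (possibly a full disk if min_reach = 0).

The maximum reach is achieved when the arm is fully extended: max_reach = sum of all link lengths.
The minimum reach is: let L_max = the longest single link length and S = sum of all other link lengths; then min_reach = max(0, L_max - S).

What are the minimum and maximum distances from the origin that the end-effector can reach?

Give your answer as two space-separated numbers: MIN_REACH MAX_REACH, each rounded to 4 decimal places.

Answer: 0.0000 36.2000

Derivation:
Link lengths: [5.1, 4.4, 3.6, 11.1, 12.0]
max_reach = 5.1 + 4.4 + 3.6 + 11.1 + 12 = 36.2
L_max = max([5.1, 4.4, 3.6, 11.1, 12.0]) = 12
S (sum of others) = 36.2 - 12 = 24.2
min_reach = max(0, 12 - 24.2) = max(0, -12.2) = 0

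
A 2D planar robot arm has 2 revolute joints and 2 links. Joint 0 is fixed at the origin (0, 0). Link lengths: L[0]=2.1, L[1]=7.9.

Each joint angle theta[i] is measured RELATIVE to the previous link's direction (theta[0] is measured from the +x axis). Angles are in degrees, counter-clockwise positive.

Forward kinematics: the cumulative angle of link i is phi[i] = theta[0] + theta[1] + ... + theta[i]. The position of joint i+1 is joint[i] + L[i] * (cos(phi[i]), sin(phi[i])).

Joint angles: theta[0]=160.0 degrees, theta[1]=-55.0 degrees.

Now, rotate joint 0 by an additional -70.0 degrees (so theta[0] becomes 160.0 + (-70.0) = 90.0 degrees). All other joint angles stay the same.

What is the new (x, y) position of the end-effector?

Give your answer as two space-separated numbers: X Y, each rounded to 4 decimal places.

joint[0] = (0.0000, 0.0000)  (base)
link 0: phi[0] = 90 = 90 deg
  cos(90 deg) = 0.0000, sin(90 deg) = 1.0000
  joint[1] = (0.0000, 0.0000) + 2.1 * (0.0000, 1.0000) = (0.0000 + 0.0000, 0.0000 + 2.1000) = (0.0000, 2.1000)
link 1: phi[1] = 90 + -55 = 35 deg
  cos(35 deg) = 0.8192, sin(35 deg) = 0.5736
  joint[2] = (0.0000, 2.1000) + 7.9 * (0.8192, 0.5736) = (0.0000 + 6.4713, 2.1000 + 4.5313) = (6.4713, 6.6313)
End effector: (6.4713, 6.6313)

Answer: 6.4713 6.6313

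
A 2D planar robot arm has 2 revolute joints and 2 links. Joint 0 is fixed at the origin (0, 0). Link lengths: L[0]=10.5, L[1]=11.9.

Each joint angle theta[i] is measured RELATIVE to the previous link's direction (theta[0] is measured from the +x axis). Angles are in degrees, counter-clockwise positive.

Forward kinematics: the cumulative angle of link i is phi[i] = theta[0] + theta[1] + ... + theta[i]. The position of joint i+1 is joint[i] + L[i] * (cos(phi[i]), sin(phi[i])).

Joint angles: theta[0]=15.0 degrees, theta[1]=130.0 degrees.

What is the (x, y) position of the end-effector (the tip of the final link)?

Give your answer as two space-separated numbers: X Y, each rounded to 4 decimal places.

Answer: 0.3943 9.5432

Derivation:
joint[0] = (0.0000, 0.0000)  (base)
link 0: phi[0] = 15 = 15 deg
  cos(15 deg) = 0.9659, sin(15 deg) = 0.2588
  joint[1] = (0.0000, 0.0000) + 10.5 * (0.9659, 0.2588) = (0.0000 + 10.1422, 0.0000 + 2.7176) = (10.1422, 2.7176)
link 1: phi[1] = 15 + 130 = 145 deg
  cos(145 deg) = -0.8192, sin(145 deg) = 0.5736
  joint[2] = (10.1422, 2.7176) + 11.9 * (-0.8192, 0.5736) = (10.1422 + -9.7479, 2.7176 + 6.8256) = (0.3943, 9.5432)
End effector: (0.3943, 9.5432)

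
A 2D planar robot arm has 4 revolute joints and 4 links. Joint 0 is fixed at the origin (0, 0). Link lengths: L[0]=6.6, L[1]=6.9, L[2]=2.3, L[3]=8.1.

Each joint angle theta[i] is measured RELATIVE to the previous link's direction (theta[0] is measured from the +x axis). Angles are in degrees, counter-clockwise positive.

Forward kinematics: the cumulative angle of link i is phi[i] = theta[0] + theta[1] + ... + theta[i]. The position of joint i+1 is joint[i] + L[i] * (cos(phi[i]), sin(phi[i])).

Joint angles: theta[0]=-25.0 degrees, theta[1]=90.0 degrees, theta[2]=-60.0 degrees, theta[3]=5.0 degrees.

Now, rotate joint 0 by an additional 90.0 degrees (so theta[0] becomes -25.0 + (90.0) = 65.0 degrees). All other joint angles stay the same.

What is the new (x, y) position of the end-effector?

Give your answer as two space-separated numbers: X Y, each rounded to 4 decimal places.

Answer: -5.0713 19.1659

Derivation:
joint[0] = (0.0000, 0.0000)  (base)
link 0: phi[0] = 65 = 65 deg
  cos(65 deg) = 0.4226, sin(65 deg) = 0.9063
  joint[1] = (0.0000, 0.0000) + 6.6 * (0.4226, 0.9063) = (0.0000 + 2.7893, 0.0000 + 5.9816) = (2.7893, 5.9816)
link 1: phi[1] = 65 + 90 = 155 deg
  cos(155 deg) = -0.9063, sin(155 deg) = 0.4226
  joint[2] = (2.7893, 5.9816) + 6.9 * (-0.9063, 0.4226) = (2.7893 + -6.2535, 5.9816 + 2.9161) = (-3.4642, 8.8977)
link 2: phi[2] = 65 + 90 + -60 = 95 deg
  cos(95 deg) = -0.0872, sin(95 deg) = 0.9962
  joint[3] = (-3.4642, 8.8977) + 2.3 * (-0.0872, 0.9962) = (-3.4642 + -0.2005, 8.8977 + 2.2912) = (-3.6647, 11.1889)
link 3: phi[3] = 65 + 90 + -60 + 5 = 100 deg
  cos(100 deg) = -0.1736, sin(100 deg) = 0.9848
  joint[4] = (-3.6647, 11.1889) + 8.1 * (-0.1736, 0.9848) = (-3.6647 + -1.4066, 11.1889 + 7.9769) = (-5.0713, 19.1659)
End effector: (-5.0713, 19.1659)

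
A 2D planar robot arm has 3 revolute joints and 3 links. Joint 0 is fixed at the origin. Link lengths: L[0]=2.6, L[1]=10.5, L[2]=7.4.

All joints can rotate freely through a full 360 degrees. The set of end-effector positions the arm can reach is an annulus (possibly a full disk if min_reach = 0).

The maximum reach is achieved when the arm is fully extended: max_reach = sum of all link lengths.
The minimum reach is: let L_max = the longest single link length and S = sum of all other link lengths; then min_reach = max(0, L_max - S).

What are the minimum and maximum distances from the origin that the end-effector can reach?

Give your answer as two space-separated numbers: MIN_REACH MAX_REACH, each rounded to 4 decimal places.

Answer: 0.5000 20.5000

Derivation:
Link lengths: [2.6, 10.5, 7.4]
max_reach = 2.6 + 10.5 + 7.4 = 20.5
L_max = max([2.6, 10.5, 7.4]) = 10.5
S (sum of others) = 20.5 - 10.5 = 10
min_reach = max(0, 10.5 - 10) = max(0, 0.5) = 0.5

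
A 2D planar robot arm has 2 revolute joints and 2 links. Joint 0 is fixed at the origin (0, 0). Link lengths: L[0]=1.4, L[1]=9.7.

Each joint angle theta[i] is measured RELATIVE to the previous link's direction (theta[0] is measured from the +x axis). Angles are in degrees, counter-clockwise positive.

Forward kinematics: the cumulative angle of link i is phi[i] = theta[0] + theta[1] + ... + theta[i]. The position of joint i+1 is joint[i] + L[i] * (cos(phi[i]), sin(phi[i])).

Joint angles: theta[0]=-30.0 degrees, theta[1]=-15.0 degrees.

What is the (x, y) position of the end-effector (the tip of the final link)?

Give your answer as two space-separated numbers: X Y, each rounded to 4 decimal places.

joint[0] = (0.0000, 0.0000)  (base)
link 0: phi[0] = -30 = -30 deg
  cos(-30 deg) = 0.8660, sin(-30 deg) = -0.5000
  joint[1] = (0.0000, 0.0000) + 1.4 * (0.8660, -0.5000) = (0.0000 + 1.2124, 0.0000 + -0.7000) = (1.2124, -0.7000)
link 1: phi[1] = -30 + -15 = -45 deg
  cos(-45 deg) = 0.7071, sin(-45 deg) = -0.7071
  joint[2] = (1.2124, -0.7000) + 9.7 * (0.7071, -0.7071) = (1.2124 + 6.8589, -0.7000 + -6.8589) = (8.0714, -7.5589)
End effector: (8.0714, -7.5589)

Answer: 8.0714 -7.5589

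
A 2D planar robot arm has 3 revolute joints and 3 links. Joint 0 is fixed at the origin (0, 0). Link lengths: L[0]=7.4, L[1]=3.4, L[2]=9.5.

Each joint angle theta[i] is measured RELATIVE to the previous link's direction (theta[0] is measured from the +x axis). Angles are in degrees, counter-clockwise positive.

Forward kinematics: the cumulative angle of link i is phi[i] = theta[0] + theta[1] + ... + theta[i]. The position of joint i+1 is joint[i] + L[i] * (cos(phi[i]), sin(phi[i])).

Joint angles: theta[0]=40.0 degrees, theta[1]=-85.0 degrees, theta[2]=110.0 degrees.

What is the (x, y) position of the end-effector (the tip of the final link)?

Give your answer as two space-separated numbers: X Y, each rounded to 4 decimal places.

Answer: 12.0878 10.9624

Derivation:
joint[0] = (0.0000, 0.0000)  (base)
link 0: phi[0] = 40 = 40 deg
  cos(40 deg) = 0.7660, sin(40 deg) = 0.6428
  joint[1] = (0.0000, 0.0000) + 7.4 * (0.7660, 0.6428) = (0.0000 + 5.6687, 0.0000 + 4.7566) = (5.6687, 4.7566)
link 1: phi[1] = 40 + -85 = -45 deg
  cos(-45 deg) = 0.7071, sin(-45 deg) = -0.7071
  joint[2] = (5.6687, 4.7566) + 3.4 * (0.7071, -0.7071) = (5.6687 + 2.4042, 4.7566 + -2.4042) = (8.0729, 2.3525)
link 2: phi[2] = 40 + -85 + 110 = 65 deg
  cos(65 deg) = 0.4226, sin(65 deg) = 0.9063
  joint[3] = (8.0729, 2.3525) + 9.5 * (0.4226, 0.9063) = (8.0729 + 4.0149, 2.3525 + 8.6099) = (12.0878, 10.9624)
End effector: (12.0878, 10.9624)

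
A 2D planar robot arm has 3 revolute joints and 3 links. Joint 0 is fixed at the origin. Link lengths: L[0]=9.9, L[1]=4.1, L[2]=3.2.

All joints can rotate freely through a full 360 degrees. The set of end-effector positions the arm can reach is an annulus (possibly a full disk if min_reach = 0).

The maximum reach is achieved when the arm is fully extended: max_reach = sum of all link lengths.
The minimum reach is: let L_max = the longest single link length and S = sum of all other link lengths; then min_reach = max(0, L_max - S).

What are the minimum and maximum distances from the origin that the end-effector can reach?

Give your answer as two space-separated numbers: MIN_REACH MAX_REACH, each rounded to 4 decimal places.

Link lengths: [9.9, 4.1, 3.2]
max_reach = 9.9 + 4.1 + 3.2 = 17.2
L_max = max([9.9, 4.1, 3.2]) = 9.9
S (sum of others) = 17.2 - 9.9 = 7.3
min_reach = max(0, 9.9 - 7.3) = max(0, 2.6) = 2.6

Answer: 2.6000 17.2000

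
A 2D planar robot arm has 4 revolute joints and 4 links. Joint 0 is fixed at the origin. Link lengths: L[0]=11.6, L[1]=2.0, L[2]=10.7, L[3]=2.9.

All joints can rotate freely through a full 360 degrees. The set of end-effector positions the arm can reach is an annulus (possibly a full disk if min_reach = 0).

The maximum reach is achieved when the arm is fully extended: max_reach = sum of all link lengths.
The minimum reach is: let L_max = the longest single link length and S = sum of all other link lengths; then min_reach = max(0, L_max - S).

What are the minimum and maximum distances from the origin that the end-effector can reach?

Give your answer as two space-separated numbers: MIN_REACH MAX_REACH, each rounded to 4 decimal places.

Answer: 0.0000 27.2000

Derivation:
Link lengths: [11.6, 2.0, 10.7, 2.9]
max_reach = 11.6 + 2 + 10.7 + 2.9 = 27.2
L_max = max([11.6, 2.0, 10.7, 2.9]) = 11.6
S (sum of others) = 27.2 - 11.6 = 15.6
min_reach = max(0, 11.6 - 15.6) = max(0, -4) = 0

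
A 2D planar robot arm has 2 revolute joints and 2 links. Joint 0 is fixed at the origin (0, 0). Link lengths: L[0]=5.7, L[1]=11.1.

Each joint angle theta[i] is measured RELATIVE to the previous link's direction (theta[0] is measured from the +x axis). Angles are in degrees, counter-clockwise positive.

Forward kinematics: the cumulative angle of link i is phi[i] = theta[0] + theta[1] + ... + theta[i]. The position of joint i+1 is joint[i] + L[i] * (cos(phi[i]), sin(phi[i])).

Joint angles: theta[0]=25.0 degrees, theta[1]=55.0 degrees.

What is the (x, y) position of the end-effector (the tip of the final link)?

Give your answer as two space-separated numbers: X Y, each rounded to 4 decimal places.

joint[0] = (0.0000, 0.0000)  (base)
link 0: phi[0] = 25 = 25 deg
  cos(25 deg) = 0.9063, sin(25 deg) = 0.4226
  joint[1] = (0.0000, 0.0000) + 5.7 * (0.9063, 0.4226) = (0.0000 + 5.1660, 0.0000 + 2.4089) = (5.1660, 2.4089)
link 1: phi[1] = 25 + 55 = 80 deg
  cos(80 deg) = 0.1736, sin(80 deg) = 0.9848
  joint[2] = (5.1660, 2.4089) + 11.1 * (0.1736, 0.9848) = (5.1660 + 1.9275, 2.4089 + 10.9314) = (7.0934, 13.3403)
End effector: (7.0934, 13.3403)

Answer: 7.0934 13.3403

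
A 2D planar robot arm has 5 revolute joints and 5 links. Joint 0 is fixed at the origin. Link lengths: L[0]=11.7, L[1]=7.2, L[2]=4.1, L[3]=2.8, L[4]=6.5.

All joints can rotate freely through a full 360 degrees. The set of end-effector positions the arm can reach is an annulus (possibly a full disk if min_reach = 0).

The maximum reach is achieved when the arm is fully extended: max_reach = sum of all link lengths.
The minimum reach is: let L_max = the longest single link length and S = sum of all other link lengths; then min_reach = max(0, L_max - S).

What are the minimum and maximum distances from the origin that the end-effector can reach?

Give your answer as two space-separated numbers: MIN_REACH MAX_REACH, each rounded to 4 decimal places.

Link lengths: [11.7, 7.2, 4.1, 2.8, 6.5]
max_reach = 11.7 + 7.2 + 4.1 + 2.8 + 6.5 = 32.3
L_max = max([11.7, 7.2, 4.1, 2.8, 6.5]) = 11.7
S (sum of others) = 32.3 - 11.7 = 20.6
min_reach = max(0, 11.7 - 20.6) = max(0, -8.9) = 0

Answer: 0.0000 32.3000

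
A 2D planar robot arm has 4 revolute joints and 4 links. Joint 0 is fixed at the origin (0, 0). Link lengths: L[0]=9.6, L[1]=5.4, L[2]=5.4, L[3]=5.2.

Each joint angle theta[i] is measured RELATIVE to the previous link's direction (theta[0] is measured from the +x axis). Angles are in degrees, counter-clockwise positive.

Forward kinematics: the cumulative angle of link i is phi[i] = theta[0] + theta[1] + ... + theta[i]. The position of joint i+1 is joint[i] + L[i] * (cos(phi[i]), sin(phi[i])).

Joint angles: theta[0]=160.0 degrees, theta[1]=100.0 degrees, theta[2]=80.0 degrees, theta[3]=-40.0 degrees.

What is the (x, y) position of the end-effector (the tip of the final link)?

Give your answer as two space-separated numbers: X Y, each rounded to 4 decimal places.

joint[0] = (0.0000, 0.0000)  (base)
link 0: phi[0] = 160 = 160 deg
  cos(160 deg) = -0.9397, sin(160 deg) = 0.3420
  joint[1] = (0.0000, 0.0000) + 9.6 * (-0.9397, 0.3420) = (0.0000 + -9.0210, 0.0000 + 3.2834) = (-9.0210, 3.2834)
link 1: phi[1] = 160 + 100 = 260 deg
  cos(260 deg) = -0.1736, sin(260 deg) = -0.9848
  joint[2] = (-9.0210, 3.2834) + 5.4 * (-0.1736, -0.9848) = (-9.0210 + -0.9377, 3.2834 + -5.3180) = (-9.9587, -2.0346)
link 2: phi[2] = 160 + 100 + 80 = 340 deg
  cos(340 deg) = 0.9397, sin(340 deg) = -0.3420
  joint[3] = (-9.9587, -2.0346) + 5.4 * (0.9397, -0.3420) = (-9.9587 + 5.0743, -2.0346 + -1.8469) = (-4.8844, -3.8815)
link 3: phi[3] = 160 + 100 + 80 + -40 = 300 deg
  cos(300 deg) = 0.5000, sin(300 deg) = -0.8660
  joint[4] = (-4.8844, -3.8815) + 5.2 * (0.5000, -0.8660) = (-4.8844 + 2.6000, -3.8815 + -4.5033) = (-2.2844, -8.3848)
End effector: (-2.2844, -8.3848)

Answer: -2.2844 -8.3848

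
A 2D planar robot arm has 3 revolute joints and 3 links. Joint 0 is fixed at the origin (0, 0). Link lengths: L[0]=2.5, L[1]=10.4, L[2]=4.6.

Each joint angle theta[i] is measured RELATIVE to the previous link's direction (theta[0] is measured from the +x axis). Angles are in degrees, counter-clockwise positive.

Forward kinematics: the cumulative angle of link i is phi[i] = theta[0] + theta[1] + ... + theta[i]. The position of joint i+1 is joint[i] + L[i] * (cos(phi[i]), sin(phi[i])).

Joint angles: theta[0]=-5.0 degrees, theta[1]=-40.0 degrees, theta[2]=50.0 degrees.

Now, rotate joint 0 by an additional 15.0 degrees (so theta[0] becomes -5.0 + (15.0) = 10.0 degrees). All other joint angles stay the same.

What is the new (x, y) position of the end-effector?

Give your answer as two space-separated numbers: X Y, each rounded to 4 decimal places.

Answer: 15.7913 -3.1926

Derivation:
joint[0] = (0.0000, 0.0000)  (base)
link 0: phi[0] = 10 = 10 deg
  cos(10 deg) = 0.9848, sin(10 deg) = 0.1736
  joint[1] = (0.0000, 0.0000) + 2.5 * (0.9848, 0.1736) = (0.0000 + 2.4620, 0.0000 + 0.4341) = (2.4620, 0.4341)
link 1: phi[1] = 10 + -40 = -30 deg
  cos(-30 deg) = 0.8660, sin(-30 deg) = -0.5000
  joint[2] = (2.4620, 0.4341) + 10.4 * (0.8660, -0.5000) = (2.4620 + 9.0067, 0.4341 + -5.2000) = (11.4687, -4.7659)
link 2: phi[2] = 10 + -40 + 50 = 20 deg
  cos(20 deg) = 0.9397, sin(20 deg) = 0.3420
  joint[3] = (11.4687, -4.7659) + 4.6 * (0.9397, 0.3420) = (11.4687 + 4.3226, -4.7659 + 1.5733) = (15.7913, -3.1926)
End effector: (15.7913, -3.1926)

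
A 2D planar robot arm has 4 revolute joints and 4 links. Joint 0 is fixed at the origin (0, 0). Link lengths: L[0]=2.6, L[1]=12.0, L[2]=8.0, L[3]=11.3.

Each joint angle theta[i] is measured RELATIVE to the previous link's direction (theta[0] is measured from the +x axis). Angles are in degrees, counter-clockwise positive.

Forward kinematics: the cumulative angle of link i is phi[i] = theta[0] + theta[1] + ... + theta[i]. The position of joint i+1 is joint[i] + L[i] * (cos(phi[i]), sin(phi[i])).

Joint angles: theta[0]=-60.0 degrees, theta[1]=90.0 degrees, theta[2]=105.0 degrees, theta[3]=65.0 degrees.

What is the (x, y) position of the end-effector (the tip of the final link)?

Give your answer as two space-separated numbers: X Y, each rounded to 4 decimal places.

joint[0] = (0.0000, 0.0000)  (base)
link 0: phi[0] = -60 = -60 deg
  cos(-60 deg) = 0.5000, sin(-60 deg) = -0.8660
  joint[1] = (0.0000, 0.0000) + 2.6 * (0.5000, -0.8660) = (0.0000 + 1.3000, 0.0000 + -2.2517) = (1.3000, -2.2517)
link 1: phi[1] = -60 + 90 = 30 deg
  cos(30 deg) = 0.8660, sin(30 deg) = 0.5000
  joint[2] = (1.3000, -2.2517) + 12 * (0.8660, 0.5000) = (1.3000 + 10.3923, -2.2517 + 6.0000) = (11.6923, 3.7483)
link 2: phi[2] = -60 + 90 + 105 = 135 deg
  cos(135 deg) = -0.7071, sin(135 deg) = 0.7071
  joint[3] = (11.6923, 3.7483) + 8 * (-0.7071, 0.7071) = (11.6923 + -5.6569, 3.7483 + 5.6569) = (6.0355, 9.4052)
link 3: phi[3] = -60 + 90 + 105 + 65 = 200 deg
  cos(200 deg) = -0.9397, sin(200 deg) = -0.3420
  joint[4] = (6.0355, 9.4052) + 11.3 * (-0.9397, -0.3420) = (6.0355 + -10.6185, 9.4052 + -3.8648) = (-4.5831, 5.5404)
End effector: (-4.5831, 5.5404)

Answer: -4.5831 5.5404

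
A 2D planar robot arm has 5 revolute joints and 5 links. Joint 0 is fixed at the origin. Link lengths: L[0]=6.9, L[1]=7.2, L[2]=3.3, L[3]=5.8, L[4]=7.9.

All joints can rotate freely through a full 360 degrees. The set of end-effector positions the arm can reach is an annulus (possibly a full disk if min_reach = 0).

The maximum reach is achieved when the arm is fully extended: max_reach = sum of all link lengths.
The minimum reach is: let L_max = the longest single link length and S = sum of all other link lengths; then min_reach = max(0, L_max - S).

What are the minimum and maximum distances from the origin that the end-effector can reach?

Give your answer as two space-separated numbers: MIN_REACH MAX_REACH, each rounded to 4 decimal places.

Answer: 0.0000 31.1000

Derivation:
Link lengths: [6.9, 7.2, 3.3, 5.8, 7.9]
max_reach = 6.9 + 7.2 + 3.3 + 5.8 + 7.9 = 31.1
L_max = max([6.9, 7.2, 3.3, 5.8, 7.9]) = 7.9
S (sum of others) = 31.1 - 7.9 = 23.2
min_reach = max(0, 7.9 - 23.2) = max(0, -15.3) = 0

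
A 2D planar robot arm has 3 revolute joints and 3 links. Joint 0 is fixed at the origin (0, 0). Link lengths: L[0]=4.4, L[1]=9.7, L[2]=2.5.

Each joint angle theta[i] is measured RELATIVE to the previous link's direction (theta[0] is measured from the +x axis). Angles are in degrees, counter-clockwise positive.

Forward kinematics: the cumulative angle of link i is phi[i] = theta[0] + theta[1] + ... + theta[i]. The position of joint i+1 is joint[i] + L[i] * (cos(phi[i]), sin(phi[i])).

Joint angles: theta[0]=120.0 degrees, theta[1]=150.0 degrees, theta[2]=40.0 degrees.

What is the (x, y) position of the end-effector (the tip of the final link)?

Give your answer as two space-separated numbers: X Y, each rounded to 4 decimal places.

Answer: -0.5930 -7.8046

Derivation:
joint[0] = (0.0000, 0.0000)  (base)
link 0: phi[0] = 120 = 120 deg
  cos(120 deg) = -0.5000, sin(120 deg) = 0.8660
  joint[1] = (0.0000, 0.0000) + 4.4 * (-0.5000, 0.8660) = (0.0000 + -2.2000, 0.0000 + 3.8105) = (-2.2000, 3.8105)
link 1: phi[1] = 120 + 150 = 270 deg
  cos(270 deg) = -0.0000, sin(270 deg) = -1.0000
  joint[2] = (-2.2000, 3.8105) + 9.7 * (-0.0000, -1.0000) = (-2.2000 + -0.0000, 3.8105 + -9.7000) = (-2.2000, -5.8895)
link 2: phi[2] = 120 + 150 + 40 = 310 deg
  cos(310 deg) = 0.6428, sin(310 deg) = -0.7660
  joint[3] = (-2.2000, -5.8895) + 2.5 * (0.6428, -0.7660) = (-2.2000 + 1.6070, -5.8895 + -1.9151) = (-0.5930, -7.8046)
End effector: (-0.5930, -7.8046)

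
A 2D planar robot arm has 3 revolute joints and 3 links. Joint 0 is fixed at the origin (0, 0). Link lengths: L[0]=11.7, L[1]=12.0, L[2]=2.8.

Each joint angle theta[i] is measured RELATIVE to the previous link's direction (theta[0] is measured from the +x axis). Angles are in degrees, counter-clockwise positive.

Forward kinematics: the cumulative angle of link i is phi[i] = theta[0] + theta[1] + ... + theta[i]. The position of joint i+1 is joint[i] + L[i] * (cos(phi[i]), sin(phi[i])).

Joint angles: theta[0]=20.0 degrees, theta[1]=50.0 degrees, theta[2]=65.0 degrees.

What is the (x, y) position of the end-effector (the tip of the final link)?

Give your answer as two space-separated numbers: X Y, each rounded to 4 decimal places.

joint[0] = (0.0000, 0.0000)  (base)
link 0: phi[0] = 20 = 20 deg
  cos(20 deg) = 0.9397, sin(20 deg) = 0.3420
  joint[1] = (0.0000, 0.0000) + 11.7 * (0.9397, 0.3420) = (0.0000 + 10.9944, 0.0000 + 4.0016) = (10.9944, 4.0016)
link 1: phi[1] = 20 + 50 = 70 deg
  cos(70 deg) = 0.3420, sin(70 deg) = 0.9397
  joint[2] = (10.9944, 4.0016) + 12 * (0.3420, 0.9397) = (10.9944 + 4.1042, 4.0016 + 11.2763) = (15.0986, 15.2779)
link 2: phi[2] = 20 + 50 + 65 = 135 deg
  cos(135 deg) = -0.7071, sin(135 deg) = 0.7071
  joint[3] = (15.0986, 15.2779) + 2.8 * (-0.7071, 0.7071) = (15.0986 + -1.9799, 15.2779 + 1.9799) = (13.1187, 17.2578)
End effector: (13.1187, 17.2578)

Answer: 13.1187 17.2578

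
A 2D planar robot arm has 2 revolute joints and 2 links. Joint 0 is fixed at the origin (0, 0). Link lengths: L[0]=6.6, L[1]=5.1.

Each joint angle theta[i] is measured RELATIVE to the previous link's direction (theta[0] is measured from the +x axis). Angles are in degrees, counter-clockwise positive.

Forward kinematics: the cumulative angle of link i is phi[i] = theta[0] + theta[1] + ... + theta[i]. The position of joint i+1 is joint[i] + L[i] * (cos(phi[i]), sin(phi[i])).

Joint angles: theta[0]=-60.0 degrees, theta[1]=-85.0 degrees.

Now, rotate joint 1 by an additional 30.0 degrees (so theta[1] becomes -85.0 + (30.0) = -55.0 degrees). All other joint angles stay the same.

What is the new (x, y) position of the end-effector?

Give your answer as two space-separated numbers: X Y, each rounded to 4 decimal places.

joint[0] = (0.0000, 0.0000)  (base)
link 0: phi[0] = -60 = -60 deg
  cos(-60 deg) = 0.5000, sin(-60 deg) = -0.8660
  joint[1] = (0.0000, 0.0000) + 6.6 * (0.5000, -0.8660) = (0.0000 + 3.3000, 0.0000 + -5.7158) = (3.3000, -5.7158)
link 1: phi[1] = -60 + -55 = -115 deg
  cos(-115 deg) = -0.4226, sin(-115 deg) = -0.9063
  joint[2] = (3.3000, -5.7158) + 5.1 * (-0.4226, -0.9063) = (3.3000 + -2.1554, -5.7158 + -4.6222) = (1.1446, -10.3379)
End effector: (1.1446, -10.3379)

Answer: 1.1446 -10.3379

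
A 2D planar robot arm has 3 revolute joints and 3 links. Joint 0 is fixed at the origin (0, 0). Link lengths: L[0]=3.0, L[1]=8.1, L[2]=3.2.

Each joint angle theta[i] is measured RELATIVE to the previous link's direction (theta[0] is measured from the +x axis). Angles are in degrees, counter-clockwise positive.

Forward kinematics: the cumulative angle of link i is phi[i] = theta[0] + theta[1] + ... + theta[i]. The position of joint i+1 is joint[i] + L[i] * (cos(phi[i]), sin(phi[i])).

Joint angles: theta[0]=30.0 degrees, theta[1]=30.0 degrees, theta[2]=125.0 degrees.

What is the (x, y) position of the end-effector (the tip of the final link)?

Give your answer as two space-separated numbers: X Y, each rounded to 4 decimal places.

joint[0] = (0.0000, 0.0000)  (base)
link 0: phi[0] = 30 = 30 deg
  cos(30 deg) = 0.8660, sin(30 deg) = 0.5000
  joint[1] = (0.0000, 0.0000) + 3 * (0.8660, 0.5000) = (0.0000 + 2.5981, 0.0000 + 1.5000) = (2.5981, 1.5000)
link 1: phi[1] = 30 + 30 = 60 deg
  cos(60 deg) = 0.5000, sin(60 deg) = 0.8660
  joint[2] = (2.5981, 1.5000) + 8.1 * (0.5000, 0.8660) = (2.5981 + 4.0500, 1.5000 + 7.0148) = (6.6481, 8.5148)
link 2: phi[2] = 30 + 30 + 125 = 185 deg
  cos(185 deg) = -0.9962, sin(185 deg) = -0.0872
  joint[3] = (6.6481, 8.5148) + 3.2 * (-0.9962, -0.0872) = (6.6481 + -3.1878, 8.5148 + -0.2789) = (3.4603, 8.2359)
End effector: (3.4603, 8.2359)

Answer: 3.4603 8.2359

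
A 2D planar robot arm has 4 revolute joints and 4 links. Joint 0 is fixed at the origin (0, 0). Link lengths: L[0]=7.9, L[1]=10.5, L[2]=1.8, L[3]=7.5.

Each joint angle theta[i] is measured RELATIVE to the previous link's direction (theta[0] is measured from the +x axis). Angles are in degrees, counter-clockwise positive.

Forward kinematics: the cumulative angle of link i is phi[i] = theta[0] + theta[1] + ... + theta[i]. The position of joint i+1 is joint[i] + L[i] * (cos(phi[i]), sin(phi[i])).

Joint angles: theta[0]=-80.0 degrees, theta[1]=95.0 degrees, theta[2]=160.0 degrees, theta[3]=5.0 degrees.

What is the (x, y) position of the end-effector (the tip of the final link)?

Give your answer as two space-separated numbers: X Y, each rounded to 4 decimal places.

Answer: 2.2209 -4.9055

Derivation:
joint[0] = (0.0000, 0.0000)  (base)
link 0: phi[0] = -80 = -80 deg
  cos(-80 deg) = 0.1736, sin(-80 deg) = -0.9848
  joint[1] = (0.0000, 0.0000) + 7.9 * (0.1736, -0.9848) = (0.0000 + 1.3718, 0.0000 + -7.7800) = (1.3718, -7.7800)
link 1: phi[1] = -80 + 95 = 15 deg
  cos(15 deg) = 0.9659, sin(15 deg) = 0.2588
  joint[2] = (1.3718, -7.7800) + 10.5 * (0.9659, 0.2588) = (1.3718 + 10.1422, -7.7800 + 2.7176) = (11.5140, -5.0624)
link 2: phi[2] = -80 + 95 + 160 = 175 deg
  cos(175 deg) = -0.9962, sin(175 deg) = 0.0872
  joint[3] = (11.5140, -5.0624) + 1.8 * (-0.9962, 0.0872) = (11.5140 + -1.7932, -5.0624 + 0.1569) = (9.7209, -4.9055)
link 3: phi[3] = -80 + 95 + 160 + 5 = 180 deg
  cos(180 deg) = -1.0000, sin(180 deg) = 0.0000
  joint[4] = (9.7209, -4.9055) + 7.5 * (-1.0000, 0.0000) = (9.7209 + -7.5000, -4.9055 + 0.0000) = (2.2209, -4.9055)
End effector: (2.2209, -4.9055)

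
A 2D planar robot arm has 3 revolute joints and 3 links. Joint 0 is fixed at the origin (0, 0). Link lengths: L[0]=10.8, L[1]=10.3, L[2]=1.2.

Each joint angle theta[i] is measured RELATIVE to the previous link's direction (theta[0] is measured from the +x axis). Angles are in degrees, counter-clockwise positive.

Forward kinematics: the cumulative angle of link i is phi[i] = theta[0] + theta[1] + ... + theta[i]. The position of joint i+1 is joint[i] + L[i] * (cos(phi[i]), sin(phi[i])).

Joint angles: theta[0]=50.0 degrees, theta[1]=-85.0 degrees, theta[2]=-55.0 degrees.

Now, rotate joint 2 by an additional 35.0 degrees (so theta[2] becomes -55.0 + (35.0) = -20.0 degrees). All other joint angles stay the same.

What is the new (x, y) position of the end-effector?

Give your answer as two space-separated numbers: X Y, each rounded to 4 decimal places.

Answer: 16.0677 1.3825

Derivation:
joint[0] = (0.0000, 0.0000)  (base)
link 0: phi[0] = 50 = 50 deg
  cos(50 deg) = 0.6428, sin(50 deg) = 0.7660
  joint[1] = (0.0000, 0.0000) + 10.8 * (0.6428, 0.7660) = (0.0000 + 6.9421, 0.0000 + 8.2733) = (6.9421, 8.2733)
link 1: phi[1] = 50 + -85 = -35 deg
  cos(-35 deg) = 0.8192, sin(-35 deg) = -0.5736
  joint[2] = (6.9421, 8.2733) + 10.3 * (0.8192, -0.5736) = (6.9421 + 8.4373, 8.2733 + -5.9078) = (15.3794, 2.3654)
link 2: phi[2] = 50 + -85 + -20 = -55 deg
  cos(-55 deg) = 0.5736, sin(-55 deg) = -0.8192
  joint[3] = (15.3794, 2.3654) + 1.2 * (0.5736, -0.8192) = (15.3794 + 0.6883, 2.3654 + -0.9830) = (16.0677, 1.3825)
End effector: (16.0677, 1.3825)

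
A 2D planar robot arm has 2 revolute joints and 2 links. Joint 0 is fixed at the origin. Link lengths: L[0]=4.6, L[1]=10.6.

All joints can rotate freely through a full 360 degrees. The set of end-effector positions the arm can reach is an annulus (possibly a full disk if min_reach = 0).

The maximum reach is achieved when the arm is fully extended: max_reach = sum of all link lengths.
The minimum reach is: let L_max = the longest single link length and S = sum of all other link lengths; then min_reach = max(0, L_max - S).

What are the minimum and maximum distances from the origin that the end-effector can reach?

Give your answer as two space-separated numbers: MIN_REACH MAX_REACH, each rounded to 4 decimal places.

Link lengths: [4.6, 10.6]
max_reach = 4.6 + 10.6 = 15.2
L_max = max([4.6, 10.6]) = 10.6
S (sum of others) = 15.2 - 10.6 = 4.6
min_reach = max(0, 10.6 - 4.6) = max(0, 6) = 6

Answer: 6.0000 15.2000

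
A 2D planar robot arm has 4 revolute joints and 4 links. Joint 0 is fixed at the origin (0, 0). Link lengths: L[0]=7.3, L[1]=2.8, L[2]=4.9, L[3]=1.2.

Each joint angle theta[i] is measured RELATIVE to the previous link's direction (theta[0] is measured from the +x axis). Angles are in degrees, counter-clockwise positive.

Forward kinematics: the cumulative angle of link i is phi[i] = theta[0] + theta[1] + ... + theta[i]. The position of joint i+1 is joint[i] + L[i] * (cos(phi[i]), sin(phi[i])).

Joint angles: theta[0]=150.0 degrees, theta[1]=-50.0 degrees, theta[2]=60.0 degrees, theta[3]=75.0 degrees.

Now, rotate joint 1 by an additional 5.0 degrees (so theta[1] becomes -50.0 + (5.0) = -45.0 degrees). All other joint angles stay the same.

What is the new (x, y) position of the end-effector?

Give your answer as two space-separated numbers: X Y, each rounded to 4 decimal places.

Answer: -12.3797 6.5836

Derivation:
joint[0] = (0.0000, 0.0000)  (base)
link 0: phi[0] = 150 = 150 deg
  cos(150 deg) = -0.8660, sin(150 deg) = 0.5000
  joint[1] = (0.0000, 0.0000) + 7.3 * (-0.8660, 0.5000) = (0.0000 + -6.3220, 0.0000 + 3.6500) = (-6.3220, 3.6500)
link 1: phi[1] = 150 + -45 = 105 deg
  cos(105 deg) = -0.2588, sin(105 deg) = 0.9659
  joint[2] = (-6.3220, 3.6500) + 2.8 * (-0.2588, 0.9659) = (-6.3220 + -0.7247, 3.6500 + 2.7046) = (-7.0467, 6.3546)
link 2: phi[2] = 150 + -45 + 60 = 165 deg
  cos(165 deg) = -0.9659, sin(165 deg) = 0.2588
  joint[3] = (-7.0467, 6.3546) + 4.9 * (-0.9659, 0.2588) = (-7.0467 + -4.7330, 6.3546 + 1.2682) = (-11.7797, 7.6228)
link 3: phi[3] = 150 + -45 + 60 + 75 = 240 deg
  cos(240 deg) = -0.5000, sin(240 deg) = -0.8660
  joint[4] = (-11.7797, 7.6228) + 1.2 * (-0.5000, -0.8660) = (-11.7797 + -0.6000, 7.6228 + -1.0392) = (-12.3797, 6.5836)
End effector: (-12.3797, 6.5836)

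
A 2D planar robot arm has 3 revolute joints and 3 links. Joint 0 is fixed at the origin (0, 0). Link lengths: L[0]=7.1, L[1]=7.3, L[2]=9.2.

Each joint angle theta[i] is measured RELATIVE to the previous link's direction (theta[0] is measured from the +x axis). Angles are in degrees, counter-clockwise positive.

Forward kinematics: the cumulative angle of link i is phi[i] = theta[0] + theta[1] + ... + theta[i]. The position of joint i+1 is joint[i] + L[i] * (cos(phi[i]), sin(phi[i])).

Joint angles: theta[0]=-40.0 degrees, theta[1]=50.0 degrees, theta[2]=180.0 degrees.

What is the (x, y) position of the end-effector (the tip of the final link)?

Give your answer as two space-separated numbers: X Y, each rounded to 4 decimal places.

Answer: 3.5678 -4.8937

Derivation:
joint[0] = (0.0000, 0.0000)  (base)
link 0: phi[0] = -40 = -40 deg
  cos(-40 deg) = 0.7660, sin(-40 deg) = -0.6428
  joint[1] = (0.0000, 0.0000) + 7.1 * (0.7660, -0.6428) = (0.0000 + 5.4389, 0.0000 + -4.5638) = (5.4389, -4.5638)
link 1: phi[1] = -40 + 50 = 10 deg
  cos(10 deg) = 0.9848, sin(10 deg) = 0.1736
  joint[2] = (5.4389, -4.5638) + 7.3 * (0.9848, 0.1736) = (5.4389 + 7.1891, -4.5638 + 1.2676) = (12.6280, -3.2962)
link 2: phi[2] = -40 + 50 + 180 = 190 deg
  cos(190 deg) = -0.9848, sin(190 deg) = -0.1736
  joint[3] = (12.6280, -3.2962) + 9.2 * (-0.9848, -0.1736) = (12.6280 + -9.0602, -3.2962 + -1.5976) = (3.5678, -4.8937)
End effector: (3.5678, -4.8937)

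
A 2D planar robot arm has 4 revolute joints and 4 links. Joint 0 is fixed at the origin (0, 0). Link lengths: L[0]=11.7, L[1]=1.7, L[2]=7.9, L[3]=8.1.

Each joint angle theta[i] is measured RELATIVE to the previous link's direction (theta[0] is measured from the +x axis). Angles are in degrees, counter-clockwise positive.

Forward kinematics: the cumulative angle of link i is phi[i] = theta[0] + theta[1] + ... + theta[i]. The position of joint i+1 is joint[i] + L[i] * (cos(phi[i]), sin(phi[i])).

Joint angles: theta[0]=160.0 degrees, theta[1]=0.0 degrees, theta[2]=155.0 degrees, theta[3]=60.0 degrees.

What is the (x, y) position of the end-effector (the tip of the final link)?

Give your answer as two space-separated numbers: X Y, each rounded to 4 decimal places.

Answer: 0.8183 1.0934

Derivation:
joint[0] = (0.0000, 0.0000)  (base)
link 0: phi[0] = 160 = 160 deg
  cos(160 deg) = -0.9397, sin(160 deg) = 0.3420
  joint[1] = (0.0000, 0.0000) + 11.7 * (-0.9397, 0.3420) = (0.0000 + -10.9944, 0.0000 + 4.0016) = (-10.9944, 4.0016)
link 1: phi[1] = 160 + 0 = 160 deg
  cos(160 deg) = -0.9397, sin(160 deg) = 0.3420
  joint[2] = (-10.9944, 4.0016) + 1.7 * (-0.9397, 0.3420) = (-10.9944 + -1.5975, 4.0016 + 0.5814) = (-12.5919, 4.5831)
link 2: phi[2] = 160 + 0 + 155 = 315 deg
  cos(315 deg) = 0.7071, sin(315 deg) = -0.7071
  joint[3] = (-12.5919, 4.5831) + 7.9 * (0.7071, -0.7071) = (-12.5919 + 5.5861, 4.5831 + -5.5861) = (-7.0057, -1.0031)
link 3: phi[3] = 160 + 0 + 155 + 60 = 375 deg
  cos(375 deg) = 0.9659, sin(375 deg) = 0.2588
  joint[4] = (-7.0057, -1.0031) + 8.1 * (0.9659, 0.2588) = (-7.0057 + 7.8240, -1.0031 + 2.0964) = (0.8183, 1.0934)
End effector: (0.8183, 1.0934)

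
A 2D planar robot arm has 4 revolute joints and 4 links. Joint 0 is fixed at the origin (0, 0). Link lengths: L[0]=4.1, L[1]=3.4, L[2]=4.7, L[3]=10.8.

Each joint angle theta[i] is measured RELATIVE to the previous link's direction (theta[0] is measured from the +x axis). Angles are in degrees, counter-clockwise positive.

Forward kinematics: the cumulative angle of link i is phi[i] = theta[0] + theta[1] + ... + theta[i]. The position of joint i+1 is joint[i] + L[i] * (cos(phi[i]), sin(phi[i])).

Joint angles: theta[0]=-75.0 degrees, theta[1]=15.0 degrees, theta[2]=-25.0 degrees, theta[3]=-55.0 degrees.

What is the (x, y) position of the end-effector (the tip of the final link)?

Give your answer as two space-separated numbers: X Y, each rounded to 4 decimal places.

Answer: -5.1025 -18.5290

Derivation:
joint[0] = (0.0000, 0.0000)  (base)
link 0: phi[0] = -75 = -75 deg
  cos(-75 deg) = 0.2588, sin(-75 deg) = -0.9659
  joint[1] = (0.0000, 0.0000) + 4.1 * (0.2588, -0.9659) = (0.0000 + 1.0612, 0.0000 + -3.9603) = (1.0612, -3.9603)
link 1: phi[1] = -75 + 15 = -60 deg
  cos(-60 deg) = 0.5000, sin(-60 deg) = -0.8660
  joint[2] = (1.0612, -3.9603) + 3.4 * (0.5000, -0.8660) = (1.0612 + 1.7000, -3.9603 + -2.9445) = (2.7612, -6.9048)
link 2: phi[2] = -75 + 15 + -25 = -85 deg
  cos(-85 deg) = 0.0872, sin(-85 deg) = -0.9962
  joint[3] = (2.7612, -6.9048) + 4.7 * (0.0872, -0.9962) = (2.7612 + 0.4096, -6.9048 + -4.6821) = (3.1708, -11.5869)
link 3: phi[3] = -75 + 15 + -25 + -55 = -140 deg
  cos(-140 deg) = -0.7660, sin(-140 deg) = -0.6428
  joint[4] = (3.1708, -11.5869) + 10.8 * (-0.7660, -0.6428) = (3.1708 + -8.2733, -11.5869 + -6.9421) = (-5.1025, -18.5290)
End effector: (-5.1025, -18.5290)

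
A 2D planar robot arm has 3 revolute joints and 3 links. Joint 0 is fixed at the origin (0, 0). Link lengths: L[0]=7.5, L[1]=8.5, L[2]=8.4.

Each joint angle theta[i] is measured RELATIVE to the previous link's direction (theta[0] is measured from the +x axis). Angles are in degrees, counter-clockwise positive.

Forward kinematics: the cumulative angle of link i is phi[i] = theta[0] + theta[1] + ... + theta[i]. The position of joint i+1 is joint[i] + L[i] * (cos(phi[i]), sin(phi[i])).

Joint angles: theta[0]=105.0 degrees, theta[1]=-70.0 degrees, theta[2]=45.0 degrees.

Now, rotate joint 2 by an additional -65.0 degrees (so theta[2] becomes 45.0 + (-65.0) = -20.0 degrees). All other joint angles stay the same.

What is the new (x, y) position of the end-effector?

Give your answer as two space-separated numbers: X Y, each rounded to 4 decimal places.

joint[0] = (0.0000, 0.0000)  (base)
link 0: phi[0] = 105 = 105 deg
  cos(105 deg) = -0.2588, sin(105 deg) = 0.9659
  joint[1] = (0.0000, 0.0000) + 7.5 * (-0.2588, 0.9659) = (0.0000 + -1.9411, 0.0000 + 7.2444) = (-1.9411, 7.2444)
link 1: phi[1] = 105 + -70 = 35 deg
  cos(35 deg) = 0.8192, sin(35 deg) = 0.5736
  joint[2] = (-1.9411, 7.2444) + 8.5 * (0.8192, 0.5736) = (-1.9411 + 6.9628, 7.2444 + 4.8754) = (5.0216, 12.1198)
link 2: phi[2] = 105 + -70 + -20 = 15 deg
  cos(15 deg) = 0.9659, sin(15 deg) = 0.2588
  joint[3] = (5.0216, 12.1198) + 8.4 * (0.9659, 0.2588) = (5.0216 + 8.1138, 12.1198 + 2.1741) = (13.1354, 14.2939)
End effector: (13.1354, 14.2939)

Answer: 13.1354 14.2939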